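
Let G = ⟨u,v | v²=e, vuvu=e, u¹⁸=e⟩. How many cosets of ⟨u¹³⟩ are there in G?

First find ord(u¹³) by computing successive powers:
  (u¹³)¹ = u¹³, (u¹³)² = u⁸, (u¹³)³ = u³, (u¹³)⁴ = u¹⁶, (u¹³)⁵ = u¹¹, (u¹³)⁶ = u⁶, (u¹³)⁷ = u, (u¹³)⁸ = u¹⁴, (u¹³)⁹ = u⁹, (u¹³)¹⁰ = u⁴, (u¹³)¹¹ = u¹⁷, (u¹³)¹² = u¹², (u¹³)¹³ = u⁷, (u¹³)¹⁴ = u², (u¹³)¹⁵ = u¹⁵, (u¹³)¹⁶ = u¹⁰, (u¹³)¹⁷ = u⁵, (u¹³)¹⁸ = e.
So |⟨u¹³⟩| = ord(u¹³) = 18. With |G| = 36, by Lagrange [G : ⟨u¹³⟩] = 36/18 = 2.

Answer: 2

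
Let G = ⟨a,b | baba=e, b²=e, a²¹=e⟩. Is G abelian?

a·b = ab but b·a = a²⁰b, so a·b ≠ b·a and G is not abelian.

Answer: No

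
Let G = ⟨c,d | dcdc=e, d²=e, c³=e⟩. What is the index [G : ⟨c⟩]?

First find ord(c) by computing successive powers:
  c¹ = c, c² = c², c³ = e.
So |⟨c⟩| = ord(c) = 3. With |G| = 6, by Lagrange [G : ⟨c⟩] = 6/3 = 2.

Answer: 2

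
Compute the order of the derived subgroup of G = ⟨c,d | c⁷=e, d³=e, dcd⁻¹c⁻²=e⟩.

G' = [G, G] is generated by all commutators. The generator-pair commutators are: [c, d] = c⁶.
The subgroup they normally generate is {e, c, c², c³, c⁴, c⁵, c⁶}, of order 7.
Check: |G/G'| = 21/7 = 3 is the order of the abelianisation.

Answer: 7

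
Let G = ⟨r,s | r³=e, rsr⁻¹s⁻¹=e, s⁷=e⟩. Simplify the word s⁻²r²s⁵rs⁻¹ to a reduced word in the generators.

Multiply left to right, reducing at each step:
  (s⁵) · r² = r²s⁵
  (r²s⁵) · s⁵ = r²s³
  (r²s³) · r = s³
  (s³) · s⁻¹ = s²

Answer: s²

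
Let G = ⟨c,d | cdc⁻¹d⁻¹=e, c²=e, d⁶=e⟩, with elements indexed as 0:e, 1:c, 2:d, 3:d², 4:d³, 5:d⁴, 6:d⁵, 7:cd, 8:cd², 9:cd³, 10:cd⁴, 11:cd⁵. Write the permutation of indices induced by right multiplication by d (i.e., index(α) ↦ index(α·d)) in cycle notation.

(0 2 3 4 5 6)(1 7 8 9 10 11)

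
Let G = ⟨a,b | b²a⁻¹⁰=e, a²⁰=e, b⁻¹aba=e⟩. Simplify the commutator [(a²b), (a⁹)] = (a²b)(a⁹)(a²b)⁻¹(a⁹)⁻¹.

[(a²b), (a⁹)] = (a²b)·(a⁹)·(a²b)⁻¹·(a⁹)⁻¹.
  (a²b) · (a⁹) = a³b⁻¹
  (a³b⁻¹) · (a²b⁻¹) = a¹¹
  (a¹¹) · (a¹¹) = a²

Answer: a²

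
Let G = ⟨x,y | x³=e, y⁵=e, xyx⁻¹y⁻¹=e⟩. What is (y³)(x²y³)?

Compute (y³) · (x²y³) by multiplying left to right and reducing via the relations at each step:
  (y³) · x² = x²y³
  (x²y³) · y³ = x²y

Answer: x²y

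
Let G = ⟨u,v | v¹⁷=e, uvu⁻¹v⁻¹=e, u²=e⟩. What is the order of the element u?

Compute successive powers until reaching e:
  u¹ = u, u² = e.
The smallest positive k with uᵏ = e is 2.

Answer: 2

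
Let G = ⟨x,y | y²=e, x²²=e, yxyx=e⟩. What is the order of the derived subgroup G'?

G' = [G, G] is generated by all commutators. The generator-pair commutators are: [x, y] = x².
The subgroup they normally generate is {e, x², x⁴, x⁶, x⁸, x¹⁰, x¹², x¹⁴, x¹⁶, x¹⁸, x²⁰}, of order 11.
Check: |G/G'| = 44/11 = 4 is the order of the abelianisation.

Answer: 11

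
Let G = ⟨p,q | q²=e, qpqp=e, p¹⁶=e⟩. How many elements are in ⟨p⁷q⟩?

|⟨p⁷q⟩| equals the order of p⁷q. Compute successive powers until reaching e:
  (p⁷q)¹ = p⁷q, (p⁷q)² = e.
The smallest positive k with (p⁷q)ᵏ = e is 2, so |⟨p⁷q⟩| = 2.

Answer: 2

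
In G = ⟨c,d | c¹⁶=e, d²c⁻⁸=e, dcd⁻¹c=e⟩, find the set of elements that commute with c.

⟨c⟩ ⊆ C_G(c) since powers of c commute with c; so |C_G(c)| ≥ |⟨c⟩| = 16.
By orbit–stabilizer, |C_G(c)| = |G| / |conj. class of c| = 32 / 2 = 16.
The 16 elements commuting with c are {e, c, c², c³, c⁴, c⁵, c⁶, c⁷, c⁸, c⁹, c¹⁰, c¹¹, c¹², c¹³, c¹⁴, c¹⁵}.

Answer: {e, c, c², c³, c⁴, c⁵, c⁶, c⁷, c⁸, c⁹, c¹⁰, c¹¹, c¹², c¹³, c¹⁴, c¹⁵}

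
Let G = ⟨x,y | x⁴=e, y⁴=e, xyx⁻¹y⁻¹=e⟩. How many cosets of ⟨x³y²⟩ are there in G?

First find ord(x³y²) by computing successive powers:
  (x³y²)¹ = x³y², (x³y²)² = x², (x³y²)³ = xy², (x³y²)⁴ = e.
So |⟨x³y²⟩| = ord(x³y²) = 4. With |G| = 16, by Lagrange [G : ⟨x³y²⟩] = 16/4 = 4.

Answer: 4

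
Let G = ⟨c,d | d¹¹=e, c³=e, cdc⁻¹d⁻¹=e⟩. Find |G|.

Enumerate words in the generators, reducing via the relations: the distinct elements are
  {c, d, e, cd, c², d², d³, d⁴, d⁵, d⁶, d⁷, d⁸, d⁹, cd², cd³, cd⁴, cd⁵, cd⁶, cd⁷, cd⁸, cd⁹, c²d, d¹⁰, cd¹⁰, c²d², c²d³, c²d⁴, c²d⁵, c²d⁶, c²d⁷, c²d⁸, c²d⁹, c²d¹⁰}.
No further products give new elements, so |G| = 33.

Answer: 33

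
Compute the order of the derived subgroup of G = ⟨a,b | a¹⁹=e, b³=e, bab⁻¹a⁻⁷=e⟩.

G' = [G, G] is generated by all commutators. The generator-pair commutators are: [a, b] = a¹³.
The subgroup they normally generate is {e, a, a², a³, a⁴, a⁵, a⁶, a⁷, a⁸, a⁹, a¹⁰, a¹¹, a¹², a¹³, a¹⁴, a¹⁵, a¹⁶, a¹⁷, a¹⁸}, of order 19.
Check: |G/G'| = 57/19 = 3 is the order of the abelianisation.

Answer: 19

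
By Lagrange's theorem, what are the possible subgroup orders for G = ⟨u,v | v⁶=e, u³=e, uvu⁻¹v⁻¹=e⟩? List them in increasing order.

|G| = 18 = 2 · 3². By Lagrange's theorem the order of any subgroup divides 18; the divisors of 18 are 1, 2, 3, 6, 9, 18.

Answer: 1, 2, 3, 6, 9, 18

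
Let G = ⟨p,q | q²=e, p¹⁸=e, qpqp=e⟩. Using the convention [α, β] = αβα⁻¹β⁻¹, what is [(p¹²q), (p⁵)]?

[(p¹²q), (p⁵)] = (p¹²q)·(p⁵)·(p¹²q)⁻¹·(p⁵)⁻¹.
  (p¹²q) · (p⁵) = p⁷q
  (p⁷q) · (p¹²q) = p¹³
  (p¹³) · (p¹³) = p⁸

Answer: p⁸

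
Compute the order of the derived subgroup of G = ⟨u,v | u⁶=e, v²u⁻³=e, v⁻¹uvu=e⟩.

G' = [G, G] is generated by all commutators. The generator-pair commutators are: [u, v] = u².
The subgroup they normally generate is {e, u², u⁴}, of order 3.
Check: |G/G'| = 12/3 = 4 is the order of the abelianisation.

Answer: 3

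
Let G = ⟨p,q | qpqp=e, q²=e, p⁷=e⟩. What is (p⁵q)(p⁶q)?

Compute (p⁵q) · (p⁶q) by multiplying left to right and reducing via the relations at each step:
  (p⁵q) · p⁶ = p⁶q
  (p⁶q) · q = p⁶

Answer: p⁶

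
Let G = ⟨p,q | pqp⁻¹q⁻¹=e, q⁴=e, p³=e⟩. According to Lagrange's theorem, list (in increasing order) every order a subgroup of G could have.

|G| = 12 = 2² · 3. By Lagrange's theorem the order of any subgroup divides 12; the divisors of 12 are 1, 2, 3, 4, 6, 12.

Answer: 1, 2, 3, 4, 6, 12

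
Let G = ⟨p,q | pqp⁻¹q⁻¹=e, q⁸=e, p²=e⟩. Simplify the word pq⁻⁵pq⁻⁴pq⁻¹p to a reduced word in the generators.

Multiply left to right, reducing at each step:
  p · q⁻⁵ = pq³
  (pq³) · p = q³
  (q³) · q⁻⁴ = q⁷
  (q⁷) · p = pq⁷
  (pq⁷) · q⁻¹ = pq⁶
  (pq⁶) · p = q⁶

Answer: q⁶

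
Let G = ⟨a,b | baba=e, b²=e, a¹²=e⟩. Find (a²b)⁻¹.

The order of (a²b) is 2 (smallest k with (a²b)ᵏ = e), so (a²b)⁻¹ = (a²b)¹ = a²b.
Check: (a²b) · (a²b) → (a²b) · a² = b;   b · b = e, giving e as required.

Answer: a²b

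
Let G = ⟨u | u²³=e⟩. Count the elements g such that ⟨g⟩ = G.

G is cyclic of order 23. An element generates G iff its order is 23, and a cyclic group of order 23 has exactly φ(23) = 22 such elements.

Answer: 22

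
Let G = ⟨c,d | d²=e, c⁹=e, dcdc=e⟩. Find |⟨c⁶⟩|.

|⟨c⁶⟩| equals the order of c⁶. Compute successive powers until reaching e:
  (c⁶)¹ = c⁶, (c⁶)² = c³, (c⁶)³ = e.
The smallest positive k with (c⁶)ᵏ = e is 3, so |⟨c⁶⟩| = 3.

Answer: 3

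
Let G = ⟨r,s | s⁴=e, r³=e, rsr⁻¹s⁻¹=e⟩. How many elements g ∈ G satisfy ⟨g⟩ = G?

G is cyclic of order 12. An element generates G iff its order is 12, and a cyclic group of order 12 has exactly φ(12) = 4 such elements.

Answer: 4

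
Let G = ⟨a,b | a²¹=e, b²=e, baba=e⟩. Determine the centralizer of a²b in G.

⟨a²b⟩ ⊆ C_G(a²b) since powers of a²b commute with a²b; so |C_G(a²b)| ≥ |⟨a²b⟩| = 2.
By orbit–stabilizer, |C_G(a²b)| = |G| / |conj. class of a²b| = 42 / 21 = 2.
The 2 elements commuting with a²b are {e, a²b}.

Answer: {e, a²b}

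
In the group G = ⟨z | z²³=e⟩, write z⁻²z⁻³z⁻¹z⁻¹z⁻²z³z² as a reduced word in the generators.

Multiply left to right, reducing at each step:
  (z²¹) · z⁻³ = z¹⁸
  (z¹⁸) · z⁻¹ = z¹⁷
  (z¹⁷) · z⁻¹ = z¹⁶
  (z¹⁶) · z⁻² = z¹⁴
  (z¹⁴) · z³ = z¹⁷
  (z¹⁷) · z² = z¹⁹

Answer: z¹⁹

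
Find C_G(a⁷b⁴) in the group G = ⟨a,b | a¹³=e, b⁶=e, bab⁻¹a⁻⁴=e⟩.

⟨a⁷b⁴⟩ ⊆ C_G(a⁷b⁴) since powers of a⁷b⁴ commute with a⁷b⁴; so |C_G(a⁷b⁴)| ≥ |⟨a⁷b⁴⟩| = 3.
By orbit–stabilizer, |C_G(a⁷b⁴)| = |G| / |conj. class of a⁷b⁴| = 78 / 13 = 6.
The 6 elements commuting with a⁷b⁴ are {e, ab, a³b⁵, a⁵b², a⁷b⁴, a⁸b³}.

Answer: {e, ab, a³b⁵, a⁵b², a⁷b⁴, a⁸b³}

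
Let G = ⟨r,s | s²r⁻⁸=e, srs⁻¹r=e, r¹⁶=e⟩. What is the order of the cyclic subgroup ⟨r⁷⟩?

|⟨r⁷⟩| equals the order of r⁷. Compute successive powers until reaching e:
  (r⁷)¹ = r⁷, (r⁷)² = r¹⁴, (r⁷)³ = r⁵, (r⁷)⁴ = r¹², (r⁷)⁵ = r³, (r⁷)⁶ = r¹⁰, (r⁷)⁷ = r, (r⁷)⁸ = r⁸, (r⁷)⁹ = r¹⁵, (r⁷)¹⁰ = r⁶, (r⁷)¹¹ = r¹³, (r⁷)¹² = r⁴, (r⁷)¹³ = r¹¹, (r⁷)¹⁴ = r², (r⁷)¹⁵ = r⁹, (r⁷)¹⁶ = e.
The smallest positive k with (r⁷)ᵏ = e is 16, so |⟨r⁷⟩| = 16.

Answer: 16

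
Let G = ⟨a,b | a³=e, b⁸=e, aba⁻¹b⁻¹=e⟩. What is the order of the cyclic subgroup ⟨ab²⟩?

|⟨ab²⟩| equals the order of ab². Compute successive powers until reaching e:
  (ab²)¹ = ab², (ab²)² = a²b⁴, (ab²)³ = b⁶, (ab²)⁴ = a, (ab²)⁵ = a²b², (ab²)⁶ = b⁴, (ab²)⁷ = ab⁶, (ab²)⁸ = a², (ab²)⁹ = b², (ab²)¹⁰ = ab⁴, (ab²)¹¹ = a²b⁶, (ab²)¹² = e.
The smallest positive k with (ab²)ᵏ = e is 12, so |⟨ab²⟩| = 12.

Answer: 12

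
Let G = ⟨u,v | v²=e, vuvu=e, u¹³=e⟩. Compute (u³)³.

Compute successive powers of (u³), reducing at each step:
  (u³)²: (u³) · u³ = u⁶
  (u³)³: (u⁶) · u³ = u⁹

Answer: u⁹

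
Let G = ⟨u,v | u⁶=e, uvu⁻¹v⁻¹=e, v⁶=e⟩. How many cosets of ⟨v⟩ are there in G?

First find ord(v) by computing successive powers:
  v¹ = v, v² = v², v³ = v³, v⁴ = v⁴, v⁵ = v⁵, v⁶ = e.
So |⟨v⟩| = ord(v) = 6. With |G| = 36, by Lagrange [G : ⟨v⟩] = 36/6 = 6.

Answer: 6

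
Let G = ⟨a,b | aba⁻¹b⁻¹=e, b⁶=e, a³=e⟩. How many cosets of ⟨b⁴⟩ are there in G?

First find ord(b⁴) by computing successive powers:
  (b⁴)¹ = b⁴, (b⁴)² = b², (b⁴)³ = e.
So |⟨b⁴⟩| = ord(b⁴) = 3. With |G| = 18, by Lagrange [G : ⟨b⁴⟩] = 18/3 = 6.

Answer: 6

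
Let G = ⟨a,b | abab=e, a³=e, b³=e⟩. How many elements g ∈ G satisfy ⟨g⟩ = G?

⟨g⟩ = G would require ord(g) = |G| = 12, but the maximum element order in G is 3 < 12. So G is not cyclic and no single element generates it: the count is 0.

Answer: 0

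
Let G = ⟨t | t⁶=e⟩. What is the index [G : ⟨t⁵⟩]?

First find ord(t⁵) by computing successive powers:
  (t⁵)¹ = t⁵, (t⁵)² = t⁴, (t⁵)³ = t³, (t⁵)⁴ = t², (t⁵)⁵ = t, (t⁵)⁶ = e.
So |⟨t⁵⟩| = ord(t⁵) = 6. With |G| = 6, by Lagrange [G : ⟨t⁵⟩] = 6/6 = 1.

Answer: 1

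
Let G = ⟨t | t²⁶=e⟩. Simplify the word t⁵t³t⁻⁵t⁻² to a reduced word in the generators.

Multiply left to right, reducing at each step:
  (t⁵) · t³ = t⁸
  (t⁸) · t⁻⁵ = t³
  (t³) · t⁻² = t

Answer: t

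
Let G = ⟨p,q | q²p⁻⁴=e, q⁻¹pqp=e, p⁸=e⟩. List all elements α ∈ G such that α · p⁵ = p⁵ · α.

⟨p⁵⟩ ⊆ C_G(p⁵) since powers of p⁵ commute with p⁵; so |C_G(p⁵)| ≥ |⟨p⁵⟩| = 8.
By orbit–stabilizer, |C_G(p⁵)| = |G| / |conj. class of p⁵| = 16 / 2 = 8.
The 8 elements commuting with p⁵ are {e, p, p², p³, p⁴, p⁵, p⁶, p⁷}.

Answer: {e, p, p², p³, p⁴, p⁵, p⁶, p⁷}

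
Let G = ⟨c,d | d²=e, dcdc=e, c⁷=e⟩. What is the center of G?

An element z ∈ Z(G) iff z commutes with every generator.
For example e is central: e·c = c = c·e; e·d = d = d·e.
Whereas c ∉ Z(G) since c·d = cd ≠ c⁶d = d·c.
Checking each of the 14 elements this way gives Z(G) = {e}, of order 1.

Answer: {e}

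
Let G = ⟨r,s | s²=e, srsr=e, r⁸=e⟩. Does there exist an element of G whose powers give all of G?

Every cyclic group is abelian. But r·s = rs while s·r = r⁷s, so r·s ≠ s·r and G is not abelian. Hence G is not cyclic.

Answer: No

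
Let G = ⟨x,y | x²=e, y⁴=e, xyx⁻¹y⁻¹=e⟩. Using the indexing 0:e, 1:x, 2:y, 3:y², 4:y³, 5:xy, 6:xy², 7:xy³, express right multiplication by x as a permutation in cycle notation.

(0 1)(2 5)(3 6)(4 7)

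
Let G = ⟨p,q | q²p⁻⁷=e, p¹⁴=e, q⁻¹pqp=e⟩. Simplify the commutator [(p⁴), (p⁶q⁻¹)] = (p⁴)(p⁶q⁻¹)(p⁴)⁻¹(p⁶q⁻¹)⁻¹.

[(p⁴), (p⁶q⁻¹)] = (p⁴)·(p⁶q⁻¹)·(p⁴)⁻¹·(p⁶q⁻¹)⁻¹.
  (p⁴) · (p⁶q⁻¹) = p³q
  (p³q) · (p¹⁰) = q⁻¹
  (q⁻¹) · (p⁶q) = p⁸

Answer: p⁸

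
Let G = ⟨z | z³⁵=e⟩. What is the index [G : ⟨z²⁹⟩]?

First find ord(z²⁹) by computing successive powers:
  (z²⁹)¹ = z²⁹, (z²⁹)² = z²³, (z²⁹)³ = z¹⁷, (z²⁹)⁴ = z¹¹, (z²⁹)⁵ = z⁵, (z²⁹)⁶ = z³⁴, (z²⁹)⁷ = z²⁸, (z²⁹)⁸ = z²², (z²⁹)⁹ = z¹⁶, (z²⁹)¹⁰ = z¹⁰, (z²⁹)¹¹ = z⁴, (z²⁹)¹² = z³³, (z²⁹)¹³ = z²⁷, (z²⁹)¹⁴ = z²¹, (z²⁹)¹⁵ = z¹⁵, (z²⁹)¹⁶ = z⁹, (z²⁹)¹⁷ = z³, (z²⁹)¹⁸ = z³², (z²⁹)¹⁹ = z²⁶, (z²⁹)²⁰ = z²⁰, (z²⁹)²¹ = z¹⁴, (z²⁹)²² = z⁸, (z²⁹)²³ = z², (z²⁹)²⁴ = z³¹, (z²⁹)²⁵ = z²⁵, (z²⁹)²⁶ = z¹⁹, (z²⁹)²⁷ = z¹³, (z²⁹)²⁸ = z⁷, (z²⁹)²⁹ = z, (z²⁹)³⁰ = z³⁰, (z²⁹)³¹ = z²⁴, (z²⁹)³² = z¹⁸, (z²⁹)³³ = z¹², (z²⁹)³⁴ = z⁶, (z²⁹)³⁵ = e.
So |⟨z²⁹⟩| = ord(z²⁹) = 35. With |G| = 35, by Lagrange [G : ⟨z²⁹⟩] = 35/35 = 1.

Answer: 1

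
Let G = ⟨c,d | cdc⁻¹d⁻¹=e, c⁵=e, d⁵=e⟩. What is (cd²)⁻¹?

The order of (cd²) is 5 (smallest k with (cd²)ᵏ = e), so (cd²)⁻¹ = (cd²)⁴ = c⁴d³.
Check: (cd²) · (c⁴d³) → (cd²) · c⁴ = d²;   (d²) · d³ = e, giving e as required.

Answer: c⁴d³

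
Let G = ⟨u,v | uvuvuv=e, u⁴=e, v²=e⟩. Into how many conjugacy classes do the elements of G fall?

The conjugacy classes (representative and size) are:
  [e] (size 1), [u³] (size 6), [u²vu²v] (size 3), [uvu³] (size 6), [vu³] (size 8).
Class equation: 1 + 6 + 3 + 6 + 8 = 24 = |G|. So G has 5 conjugacy classes.

Answer: 5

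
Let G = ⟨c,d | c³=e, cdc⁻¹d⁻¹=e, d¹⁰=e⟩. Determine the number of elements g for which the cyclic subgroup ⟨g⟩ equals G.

G is cyclic of order 30. An element generates G iff its order is 30, and a cyclic group of order 30 has exactly φ(30) = 8 such elements.

Answer: 8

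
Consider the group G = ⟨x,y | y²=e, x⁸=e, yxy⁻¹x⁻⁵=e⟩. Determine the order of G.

Enumerate words in the generators, reducing via the relations: the distinct elements are
  {e, x, y, xy, x², x³, x⁴, x⁵, x⁶, x⁷, x²y, x³y, x⁴y, x⁵y, x⁶y, x⁷y}.
No further products give new elements, so |G| = 16.

Answer: 16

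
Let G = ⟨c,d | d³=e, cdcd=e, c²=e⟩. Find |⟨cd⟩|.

|⟨cd⟩| equals the order of cd. Compute successive powers until reaching e:
  (cd)¹ = cd, (cd)² = e.
The smallest positive k with (cd)ᵏ = e is 2, so |⟨cd⟩| = 2.

Answer: 2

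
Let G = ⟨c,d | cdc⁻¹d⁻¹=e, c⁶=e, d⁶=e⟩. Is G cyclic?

|G| = 36, but the maximum element order in G is 6 < 36. No single element generates all of G, so G is not cyclic.

Answer: No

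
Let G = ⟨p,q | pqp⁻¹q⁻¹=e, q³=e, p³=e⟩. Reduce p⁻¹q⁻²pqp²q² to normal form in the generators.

Multiply left to right, reducing at each step:
  (p²) · q⁻² = p²q
  (p²q) · p = q
  q · q = q²
  (q²) · p² = p²q²
  (p²q²) · q² = p²q

Answer: p²q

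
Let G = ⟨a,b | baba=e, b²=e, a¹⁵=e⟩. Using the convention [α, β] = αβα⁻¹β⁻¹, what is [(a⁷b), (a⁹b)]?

[(a⁷b), (a⁹b)] = (a⁷b)·(a⁹b)·(a⁷b)⁻¹·(a⁹b)⁻¹.
  (a⁷b) · (a⁹b) = a¹³
  (a¹³) · (a⁷b) = a⁵b
  (a⁵b) · (a⁹b) = a¹¹

Answer: a¹¹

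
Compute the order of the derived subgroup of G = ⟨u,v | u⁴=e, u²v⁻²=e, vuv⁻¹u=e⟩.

G' = [G, G] is generated by all commutators. The generator-pair commutators are: [u, v] = u².
The subgroup they normally generate is {e, u²}, of order 2.
Check: |G/G'| = 8/2 = 4 is the order of the abelianisation.

Answer: 2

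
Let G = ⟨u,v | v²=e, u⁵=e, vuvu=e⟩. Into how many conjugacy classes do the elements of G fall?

The conjugacy classes (representative and size) are:
  [e] (size 1), [u] (size 2), [u²] (size 2), [v] (size 5).
Class equation: 1 + 2 + 2 + 5 = 10 = |G|. So G has 4 conjugacy classes.

Answer: 4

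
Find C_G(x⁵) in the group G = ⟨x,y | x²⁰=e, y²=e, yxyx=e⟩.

⟨x⁵⟩ ⊆ C_G(x⁵) since powers of x⁵ commute with x⁵; so |C_G(x⁵)| ≥ |⟨x⁵⟩| = 4.
By orbit–stabilizer, |C_G(x⁵)| = |G| / |conj. class of x⁵| = 40 / 2 = 20.
The 20 elements commuting with x⁵ are {e, x, x², x³, x⁴, x⁵, x⁶, x⁷, x⁸, x⁹, x¹⁰, x¹¹, x¹², x¹³, x¹⁴, x¹⁵, x¹⁶, x¹⁷, x¹⁸, x¹⁹}.

Answer: {e, x, x², x³, x⁴, x⁵, x⁶, x⁷, x⁸, x⁹, x¹⁰, x¹¹, x¹², x¹³, x¹⁴, x¹⁵, x¹⁶, x¹⁷, x¹⁸, x¹⁹}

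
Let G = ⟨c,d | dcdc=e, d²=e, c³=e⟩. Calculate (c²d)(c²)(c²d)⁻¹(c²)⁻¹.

[(c²d), (c²)] = (c²d)·(c²)·(c²d)⁻¹·(c²)⁻¹.
  (c²d) · (c²) = d
  d · (c²d) = c
  c · c = c²

Answer: c²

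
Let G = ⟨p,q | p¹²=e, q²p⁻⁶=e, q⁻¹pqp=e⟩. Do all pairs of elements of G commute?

p·q = pq but q·p = p⁵q⁻¹, so p·q ≠ q·p and G is not abelian.

Answer: No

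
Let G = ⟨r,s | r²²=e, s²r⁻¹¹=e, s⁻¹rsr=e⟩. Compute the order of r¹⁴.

Compute successive powers until reaching e:
  (r¹⁴)¹ = r¹⁴, (r¹⁴)² = r⁶, (r¹⁴)³ = r²⁰, (r¹⁴)⁴ = r¹², (r¹⁴)⁵ = r⁴, (r¹⁴)⁶ = r¹⁸, (r¹⁴)⁷ = r¹⁰, (r¹⁴)⁸ = r², (r¹⁴)⁹ = r¹⁶, (r¹⁴)¹⁰ = r⁸, (r¹⁴)¹¹ = e.
The smallest positive k with (r¹⁴)ᵏ = e is 11.

Answer: 11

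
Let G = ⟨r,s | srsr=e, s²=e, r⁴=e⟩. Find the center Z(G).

An element z ∈ Z(G) iff z commutes with every generator.
For example r² is central: (r²)·r = r³ = r·(r²); (r²)·s = r²s = s·(r²).
Whereas r ∉ Z(G) since r·s = rs ≠ r³s = s·r.
Checking each of the 8 elements this way gives Z(G) = {e, r²}, of order 2.

Answer: {e, r²}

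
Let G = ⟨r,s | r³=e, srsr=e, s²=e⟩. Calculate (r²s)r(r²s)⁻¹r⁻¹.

[(r²s), r] = (r²s)·r·(r²s)⁻¹·r⁻¹.
  (r²s) · r = rs
  (rs) · (r²s) = r²
  (r²) · (r²) = r

Answer: r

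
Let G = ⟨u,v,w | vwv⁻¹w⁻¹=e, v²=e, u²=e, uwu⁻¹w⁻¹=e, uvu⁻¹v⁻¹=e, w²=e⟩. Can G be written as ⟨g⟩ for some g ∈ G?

|G| = 8, but the maximum element order in G is 2 < 8. No single element generates all of G, so G is not cyclic.

Answer: No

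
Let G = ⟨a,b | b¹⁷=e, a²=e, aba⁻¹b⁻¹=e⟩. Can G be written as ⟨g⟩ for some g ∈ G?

|G| = 34. The element ab has order 34 (its powers give 34 distinct elements), so ⟨ab⟩ = G and G is cyclic.

Answer: Yes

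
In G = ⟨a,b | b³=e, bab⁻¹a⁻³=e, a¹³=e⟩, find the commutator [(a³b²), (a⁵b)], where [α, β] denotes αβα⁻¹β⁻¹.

[(a³b²), (a⁵b)] = (a³b²)·(a⁵b)·(a³b²)⁻¹·(a⁵b)⁻¹.
  (a³b²) · (a⁵b) = a⁹
  (a⁹) · (a⁴b) = b
  b · (a⁷b²) = a⁸

Answer: a⁸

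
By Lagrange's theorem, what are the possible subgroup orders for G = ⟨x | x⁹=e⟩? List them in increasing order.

|G| = 9 = 3². By Lagrange's theorem the order of any subgroup divides 9; the divisors of 9 are 1, 3, 9.

Answer: 1, 3, 9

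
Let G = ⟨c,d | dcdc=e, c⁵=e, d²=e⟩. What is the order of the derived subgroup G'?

G' = [G, G] is generated by all commutators. The generator-pair commutators are: [c, d] = c².
The subgroup they normally generate is {e, c, c², c³, c⁴}, of order 5.
Check: |G/G'| = 10/5 = 2 is the order of the abelianisation.

Answer: 5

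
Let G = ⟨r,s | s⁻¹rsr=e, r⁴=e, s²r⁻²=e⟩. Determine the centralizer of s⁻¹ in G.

⟨s⁻¹⟩ ⊆ C_G(s⁻¹) since powers of s⁻¹ commute with s⁻¹; so |C_G(s⁻¹)| ≥ |⟨s⁻¹⟩| = 4.
By orbit–stabilizer, |C_G(s⁻¹)| = |G| / |conj. class of s⁻¹| = 8 / 2 = 4.
The 4 elements commuting with s⁻¹ are {e, r², s, s⁻¹}.

Answer: {e, r², s, s⁻¹}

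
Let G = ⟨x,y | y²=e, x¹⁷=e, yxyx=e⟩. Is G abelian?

x·y = xy but y·x = x¹⁶y, so x·y ≠ y·x and G is not abelian.

Answer: No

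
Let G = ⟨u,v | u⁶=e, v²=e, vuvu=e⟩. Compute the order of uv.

Compute successive powers until reaching e:
  (uv)¹ = uv, (uv)² = e.
The smallest positive k with (uv)ᵏ = e is 2.

Answer: 2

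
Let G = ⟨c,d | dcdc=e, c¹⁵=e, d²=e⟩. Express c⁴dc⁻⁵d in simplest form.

Multiply left to right, reducing at each step:
  (c⁴) · d = c⁴d
  (c⁴d) · c⁻⁵ = c⁹d
  (c⁹d) · d = c⁹

Answer: c⁹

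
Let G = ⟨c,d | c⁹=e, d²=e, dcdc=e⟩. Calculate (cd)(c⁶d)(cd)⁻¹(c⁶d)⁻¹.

[(cd), (c⁶d)] = (cd)·(c⁶d)·(cd)⁻¹·(c⁶d)⁻¹.
  (cd) · (c⁶d) = c⁴
  (c⁴) · (cd) = c⁵d
  (c⁵d) · (c⁶d) = c⁸

Answer: c⁸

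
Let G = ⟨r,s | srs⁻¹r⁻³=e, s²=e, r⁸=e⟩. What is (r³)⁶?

Compute successive powers of (r³), reducing at each step:
  (r³)²: (r³) · r³ = r⁶
  (r³)³: (r⁶) · r³ = r
  (r³)⁴: r · r³ = r⁴
  (r³)⁵: (r⁴) · r³ = r⁷
  (r³)⁶: (r⁷) · r³ = r²

Answer: r²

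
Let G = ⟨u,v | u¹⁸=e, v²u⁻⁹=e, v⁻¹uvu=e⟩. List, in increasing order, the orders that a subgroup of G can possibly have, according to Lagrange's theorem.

|G| = 36 = 2² · 3². By Lagrange's theorem the order of any subgroup divides 36; the divisors of 36 are 1, 2, 3, 4, 6, 9, 12, 18, 36.

Answer: 1, 2, 3, 4, 6, 9, 12, 18, 36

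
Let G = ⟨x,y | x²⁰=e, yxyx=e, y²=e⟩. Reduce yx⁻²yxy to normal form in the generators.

Multiply left to right, reducing at each step:
  y · x⁻² = x²y
  (x²y) · y = x²
  (x²) · x = x³
  (x³) · y = x³y

Answer: x³y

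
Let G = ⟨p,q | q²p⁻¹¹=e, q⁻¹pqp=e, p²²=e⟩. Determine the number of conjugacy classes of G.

The conjugacy classes (representative and size) are:
  [e] (size 1), [p²¹] (size 2), [p²] (size 2), [p³] (size 2), [p¹⁸] (size 2), [p¹⁷] (size 2), [p⁶] (size 2), [p⁷] (size 2), [p⁸] (size 2), [p¹³] (size 2), [p¹²] (size 2), [p¹¹] (size 1), [p¹⁰q] (size 11), [p⁷q] (size 11).
Class equation: 1 + 2 + 2 + 2 + 2 + 2 + 2 + 2 + 2 + 2 + 2 + 1 + 11 + 11 = 44 = |G|. So G has 14 conjugacy classes.

Answer: 14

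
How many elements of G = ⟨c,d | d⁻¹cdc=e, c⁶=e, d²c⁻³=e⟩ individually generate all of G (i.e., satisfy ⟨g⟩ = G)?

⟨g⟩ = G would require ord(g) = |G| = 12, but the maximum element order in G is 6 < 12. So G is not cyclic and no single element generates it: the count is 0.

Answer: 0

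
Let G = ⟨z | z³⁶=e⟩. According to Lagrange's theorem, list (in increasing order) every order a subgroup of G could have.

|G| = 36 = 2² · 3². By Lagrange's theorem the order of any subgroup divides 36; the divisors of 36 are 1, 2, 3, 4, 6, 9, 12, 18, 36.

Answer: 1, 2, 3, 4, 6, 9, 12, 18, 36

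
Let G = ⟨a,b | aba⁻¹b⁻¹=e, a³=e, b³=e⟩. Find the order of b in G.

Compute successive powers until reaching e:
  b¹ = b, b² = b², b³ = e.
The smallest positive k with bᵏ = e is 3.

Answer: 3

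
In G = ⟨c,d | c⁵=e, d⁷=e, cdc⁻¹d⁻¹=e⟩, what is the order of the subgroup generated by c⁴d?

|⟨c⁴d⟩| equals the order of c⁴d. Compute successive powers until reaching e:
  (c⁴d)¹ = c⁴d, (c⁴d)² = c³d², (c⁴d)³ = c²d³, (c⁴d)⁴ = cd⁴, (c⁴d)⁵ = d⁵, (c⁴d)⁶ = c⁴d⁶, (c⁴d)⁷ = c³, (c⁴d)⁸ = c²d, (c⁴d)⁹ = cd², (c⁴d)¹⁰ = d³, (c⁴d)¹¹ = c⁴d⁴, (c⁴d)¹² = c³d⁵, (c⁴d)¹³ = c²d⁶, (c⁴d)¹⁴ = c, (c⁴d)¹⁵ = d, (c⁴d)¹⁶ = c⁴d², (c⁴d)¹⁷ = c³d³, (c⁴d)¹⁸ = c²d⁴, (c⁴d)¹⁹ = cd⁵, (c⁴d)²⁰ = d⁶, (c⁴d)²¹ = c⁴, (c⁴d)²² = c³d, (c⁴d)²³ = c²d², (c⁴d)²⁴ = cd³, (c⁴d)²⁵ = d⁴, (c⁴d)²⁶ = c⁴d⁵, (c⁴d)²⁷ = c³d⁶, (c⁴d)²⁸ = c², (c⁴d)²⁹ = cd, (c⁴d)³⁰ = d², (c⁴d)³¹ = c⁴d³, (c⁴d)³² = c³d⁴, (c⁴d)³³ = c²d⁵, (c⁴d)³⁴ = cd⁶, (c⁴d)³⁵ = e.
The smallest positive k with (c⁴d)ᵏ = e is 35, so |⟨c⁴d⟩| = 35.

Answer: 35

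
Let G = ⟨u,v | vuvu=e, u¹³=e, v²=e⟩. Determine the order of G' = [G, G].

G' = [G, G] is generated by all commutators. The generator-pair commutators are: [u, v] = u².
The subgroup they normally generate is {e, u, u², u³, u⁴, u⁵, u⁶, u⁷, u⁸, u⁹, u¹⁰, u¹¹, u¹²}, of order 13.
Check: |G/G'| = 26/13 = 2 is the order of the abelianisation.

Answer: 13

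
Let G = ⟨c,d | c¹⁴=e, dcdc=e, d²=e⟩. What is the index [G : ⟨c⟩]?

First find ord(c) by computing successive powers:
  c¹ = c, c² = c², c³ = c³, c⁴ = c⁴, c⁵ = c⁵, c⁶ = c⁶, c⁷ = c⁷, c⁸ = c⁸, c⁹ = c⁹, c¹⁰ = c¹⁰, c¹¹ = c¹¹, c¹² = c¹², c¹³ = c¹³, c¹⁴ = e.
So |⟨c⟩| = ord(c) = 14. With |G| = 28, by Lagrange [G : ⟨c⟩] = 28/14 = 2.

Answer: 2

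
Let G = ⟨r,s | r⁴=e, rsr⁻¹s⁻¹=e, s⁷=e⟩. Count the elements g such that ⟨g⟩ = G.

G is cyclic of order 28. An element generates G iff its order is 28, and a cyclic group of order 28 has exactly φ(28) = 12 such elements.

Answer: 12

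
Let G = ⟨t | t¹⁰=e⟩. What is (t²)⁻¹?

The order of (t²) is 5 (smallest k with (t²)ᵏ = e), so (t²)⁻¹ = (t²)⁴ = t⁸.
Check: (t²) · (t⁸) → (t²) · t⁸ = e, giving e as required.

Answer: t⁸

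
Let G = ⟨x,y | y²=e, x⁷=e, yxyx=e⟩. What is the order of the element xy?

Compute successive powers until reaching e:
  (xy)¹ = xy, (xy)² = e.
The smallest positive k with (xy)ᵏ = e is 2.

Answer: 2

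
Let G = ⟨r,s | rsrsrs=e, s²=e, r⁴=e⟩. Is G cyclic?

Every cyclic group is abelian. But r·s = rs while s·r = sr, so r·s ≠ s·r and G is not abelian. Hence G is not cyclic.

Answer: No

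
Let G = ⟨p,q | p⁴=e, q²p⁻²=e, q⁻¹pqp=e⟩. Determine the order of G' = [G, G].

G' = [G, G] is generated by all commutators. The generator-pair commutators are: [p, q] = p².
The subgroup they normally generate is {e, p²}, of order 2.
Check: |G/G'| = 8/2 = 4 is the order of the abelianisation.

Answer: 2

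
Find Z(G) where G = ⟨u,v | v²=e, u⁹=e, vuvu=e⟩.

An element z ∈ Z(G) iff z commutes with every generator.
For example e is central: e·u = u = u·e; e·v = v = v·e.
Whereas u ∉ Z(G) since u·v = uv ≠ u⁸v = v·u.
Checking each of the 18 elements this way gives Z(G) = {e}, of order 1.

Answer: {e}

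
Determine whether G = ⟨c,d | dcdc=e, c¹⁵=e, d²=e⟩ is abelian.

c·d = cd but d·c = c¹⁴d, so c·d ≠ d·c and G is not abelian.

Answer: No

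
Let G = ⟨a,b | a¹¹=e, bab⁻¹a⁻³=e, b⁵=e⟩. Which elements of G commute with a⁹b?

⟨a⁹b⟩ ⊆ C_G(a⁹b) since powers of a⁹b commute with a⁹b; so |C_G(a⁹b)| ≥ |⟨a⁹b⟩| = 5.
By orbit–stabilizer, |C_G(a⁹b)| = |G| / |conj. class of a⁹b| = 55 / 11 = 5.
The 5 elements commuting with a⁹b are {e, a³b², a⁹b, a⁷b³, a⁸b⁴}.

Answer: {e, a³b², a⁹b, a⁷b³, a⁸b⁴}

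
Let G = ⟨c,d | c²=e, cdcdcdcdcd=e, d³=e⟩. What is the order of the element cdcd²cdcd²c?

Compute successive powers until reaching e:
  (cdcd²cdcd²c)¹ = cdcd²cdcd²c, (cdcd²cdcd²c)² = e.
The smallest positive k with (cdcd²cdcd²c)ᵏ = e is 2.

Answer: 2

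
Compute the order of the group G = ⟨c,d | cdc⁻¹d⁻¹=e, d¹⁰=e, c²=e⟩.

Enumerate words in the generators, reducing via the relations: the distinct elements are
  {c, d, e, cd, d², d³, d⁴, d⁵, d⁶, d⁷, d⁸, d⁹, cd², cd³, cd⁴, cd⁵, cd⁶, cd⁷, cd⁸, cd⁹}.
No further products give new elements, so |G| = 20.

Answer: 20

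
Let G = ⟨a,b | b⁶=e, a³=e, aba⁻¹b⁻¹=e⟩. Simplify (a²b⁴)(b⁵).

Compute (a²b⁴) · (b⁵) by multiplying left to right and reducing via the relations at each step:
  (a²b⁴) · b⁵ = a²b³

Answer: a²b³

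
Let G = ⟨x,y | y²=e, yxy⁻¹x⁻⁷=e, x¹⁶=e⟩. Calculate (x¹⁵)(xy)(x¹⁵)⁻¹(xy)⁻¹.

[(x¹⁵), (xy)] = (x¹⁵)·(xy)·(x¹⁵)⁻¹·(xy)⁻¹.
  (x¹⁵) · (xy) = y
  y · x = x⁷y
  (x⁷y) · (x⁹y) = x⁶

Answer: x⁶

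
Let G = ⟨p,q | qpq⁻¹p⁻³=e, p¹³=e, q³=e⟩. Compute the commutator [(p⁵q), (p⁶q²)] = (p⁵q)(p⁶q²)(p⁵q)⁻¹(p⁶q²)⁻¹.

[(p⁵q), (p⁶q²)] = (p⁵q)·(p⁶q²)·(p⁵q)⁻¹·(p⁶q²)⁻¹.
  (p⁵q) · (p⁶q²) = p¹⁰
  (p¹⁰) · (p⁷q²) = p⁴q²
  (p⁴q²) · (p⁸q) = p¹¹

Answer: p¹¹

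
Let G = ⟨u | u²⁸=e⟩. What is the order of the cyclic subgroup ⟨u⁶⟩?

|⟨u⁶⟩| equals the order of u⁶. Compute successive powers until reaching e:
  (u⁶)¹ = u⁶, (u⁶)² = u¹², (u⁶)³ = u¹⁸, (u⁶)⁴ = u²⁴, (u⁶)⁵ = u², (u⁶)⁶ = u⁸, (u⁶)⁷ = u¹⁴, (u⁶)⁸ = u²⁰, (u⁶)⁹ = u²⁶, (u⁶)¹⁰ = u⁴, (u⁶)¹¹ = u¹⁰, (u⁶)¹² = u¹⁶, (u⁶)¹³ = u²², (u⁶)¹⁴ = e.
The smallest positive k with (u⁶)ᵏ = e is 14, so |⟨u⁶⟩| = 14.

Answer: 14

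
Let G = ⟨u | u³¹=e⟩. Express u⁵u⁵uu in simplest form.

Multiply left to right, reducing at each step:
  (u⁵) · u⁵ = u¹⁰
  (u¹⁰) · u = u¹¹
  (u¹¹) · u = u¹²

Answer: u¹²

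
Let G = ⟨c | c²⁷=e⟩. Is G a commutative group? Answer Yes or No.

G has a single generator, so G is cyclic and hence abelian.

Answer: Yes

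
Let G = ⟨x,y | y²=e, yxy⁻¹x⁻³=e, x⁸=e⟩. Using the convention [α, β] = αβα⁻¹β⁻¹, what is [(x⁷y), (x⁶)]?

[(x⁷y), (x⁶)] = (x⁷y)·(x⁶)·(x⁷y)⁻¹·(x⁶)⁻¹.
  (x⁷y) · (x⁶) = xy
  (xy) · (x³y) = x²
  (x²) · (x²) = x⁴

Answer: x⁴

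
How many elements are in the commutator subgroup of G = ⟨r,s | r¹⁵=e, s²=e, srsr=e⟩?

G' = [G, G] is generated by all commutators. The generator-pair commutators are: [r, s] = r².
The subgroup they normally generate is {e, r, r², r³, r⁴, r⁵, r⁶, r⁷, r⁸, r⁹, r¹⁰, r¹¹, r¹², r¹³, r¹⁴}, of order 15.
Check: |G/G'| = 30/15 = 2 is the order of the abelianisation.

Answer: 15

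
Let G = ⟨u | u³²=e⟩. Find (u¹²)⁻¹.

The order of (u¹²) is 8 (smallest k with (u¹²)ᵏ = e), so (u¹²)⁻¹ = (u¹²)⁷ = u²⁰.
Check: (u¹²) · (u²⁰) → (u¹²) · u²⁰ = e, giving e as required.

Answer: u²⁰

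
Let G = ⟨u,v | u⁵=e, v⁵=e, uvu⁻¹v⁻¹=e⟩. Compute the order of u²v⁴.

Compute successive powers until reaching e:
  (u²v⁴)¹ = u²v⁴, (u²v⁴)² = u⁴v³, (u²v⁴)³ = uv², (u²v⁴)⁴ = u³v, (u²v⁴)⁵ = e.
The smallest positive k with (u²v⁴)ᵏ = e is 5.

Answer: 5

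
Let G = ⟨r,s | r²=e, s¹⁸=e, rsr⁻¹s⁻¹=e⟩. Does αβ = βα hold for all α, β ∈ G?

Each pair of generators commutes: r·s = rs = s·r. Since the generators pairwise commute, every element of G commutes with every other, so G is abelian.

Answer: Yes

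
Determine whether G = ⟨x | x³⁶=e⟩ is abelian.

G has a single generator, so G is cyclic and hence abelian.

Answer: Yes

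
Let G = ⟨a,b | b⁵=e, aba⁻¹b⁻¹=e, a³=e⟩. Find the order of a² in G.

Compute successive powers until reaching e:
  (a²)¹ = a², (a²)² = a, (a²)³ = e.
The smallest positive k with (a²)ᵏ = e is 3.

Answer: 3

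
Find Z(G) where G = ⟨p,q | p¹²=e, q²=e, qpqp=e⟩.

An element z ∈ Z(G) iff z commutes with every generator.
For example p⁶ is central: (p⁶)·p = p⁷ = p·(p⁶); (p⁶)·q = p⁶q = q·(p⁶).
Whereas p ∉ Z(G) since p·q = pq ≠ p¹¹q = q·p.
Checking each of the 24 elements this way gives Z(G) = {e, p⁶}, of order 2.

Answer: {e, p⁶}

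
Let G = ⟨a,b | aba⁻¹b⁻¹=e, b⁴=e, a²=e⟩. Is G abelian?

Each pair of generators commutes: a·b = ab = b·a. Since the generators pairwise commute, every element of G commutes with every other, so G is abelian.

Answer: Yes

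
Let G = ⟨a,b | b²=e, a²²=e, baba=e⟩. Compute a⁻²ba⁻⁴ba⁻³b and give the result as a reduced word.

Multiply left to right, reducing at each step:
  (a²⁰) · b = a²⁰b
  (a²⁰b) · a⁻⁴ = a²b
  (a²b) · b = a²
  (a²) · a⁻³ = a²¹
  (a²¹) · b = a²¹b

Answer: a²¹b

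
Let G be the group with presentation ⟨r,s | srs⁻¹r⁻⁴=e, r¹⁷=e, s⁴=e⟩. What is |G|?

Enumerate words in the generators, reducing via the relations: the distinct elements are
  {e, r, s, rs, r², r³, r⁴, r⁵, r⁶, r⁷, r⁸, r⁹, s², s³, rs², rs³, r²s, r³s, r¹², r¹³, r¹¹, r¹⁰, r¹⁴, r¹⁵, r¹⁶, r⁴s, r⁵s, r⁶s, r⁷s, r⁸s, r⁹s, r²s², r²s³, r³s², r³s³, r¹²s, r¹³s, r¹¹s, r¹⁰s, r¹⁴s, r¹⁵s, r¹⁶s, r⁴s², r⁴s³, r⁵s², r⁵s³, r⁶s², r⁶s³, r⁷s², r⁷s³, r⁸s², r⁸s³, r⁹s², r⁹s³, r¹²s², r¹²s³, r¹³s², r¹³s³, r¹¹s², r¹¹s³, r¹⁰s², r¹⁰s³, r¹⁴s², r¹⁴s³, r¹⁵s², r¹⁵s³, r¹⁶s², r¹⁶s³}.
No further products give new elements, so |G| = 68.

Answer: 68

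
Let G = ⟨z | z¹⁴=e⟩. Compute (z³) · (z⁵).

Compute (z³) · (z⁵) by multiplying left to right and reducing via the relations at each step:
  (z³) · z⁵ = z⁸

Answer: z⁸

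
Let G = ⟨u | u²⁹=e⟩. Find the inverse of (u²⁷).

The order of (u²⁷) is 29 (smallest k with (u²⁷)ᵏ = e), so (u²⁷)⁻¹ = (u²⁷)²⁸ = u².
Check: (u²⁷) · (u²) → (u²⁷) · u² = e, giving e as required.

Answer: u²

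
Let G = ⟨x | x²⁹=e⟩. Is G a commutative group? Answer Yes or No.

G has a single generator, so G is cyclic and hence abelian.

Answer: Yes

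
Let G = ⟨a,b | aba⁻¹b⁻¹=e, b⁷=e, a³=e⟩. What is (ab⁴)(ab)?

Compute (ab⁴) · (ab) by multiplying left to right and reducing via the relations at each step:
  (ab⁴) · a = a²b⁴
  (a²b⁴) · b = a²b⁵

Answer: a²b⁵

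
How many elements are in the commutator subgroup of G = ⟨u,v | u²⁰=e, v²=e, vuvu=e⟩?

G' = [G, G] is generated by all commutators. The generator-pair commutators are: [u, v] = u².
The subgroup they normally generate is {e, u², u⁴, u⁶, u⁸, u¹⁰, u¹², u¹⁴, u¹⁶, u¹⁸}, of order 10.
Check: |G/G'| = 40/10 = 4 is the order of the abelianisation.

Answer: 10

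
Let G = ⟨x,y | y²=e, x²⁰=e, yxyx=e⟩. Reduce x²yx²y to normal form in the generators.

Multiply left to right, reducing at each step:
  (x²) · y = x²y
  (x²y) · x² = y
  y · y = e

Answer: e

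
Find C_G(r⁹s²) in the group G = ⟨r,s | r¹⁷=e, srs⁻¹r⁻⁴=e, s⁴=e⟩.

⟨r⁹s²⟩ ⊆ C_G(r⁹s²) since powers of r⁹s² commute with r⁹s²; so |C_G(r⁹s²)| ≥ |⟨r⁹s²⟩| = 2.
By orbit–stabilizer, |C_G(r⁹s²)| = |G| / |conj. class of r⁹s²| = 68 / 17 = 4.
The 4 elements commuting with r⁹s² are {e, r¹²s, r⁹s², r¹⁴s³}.

Answer: {e, r¹²s, r⁹s², r¹⁴s³}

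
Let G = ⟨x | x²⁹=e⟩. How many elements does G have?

G is generated by a single element, so G is cyclic. The relator gives x²⁹ = e and no smaller power is forced to be e, so the 29 powers {e, x, x², x³, x⁴, x⁵, x⁶, x⁷, x⁸, x⁹, x²², x²³, x²¹, x²⁰, x²⁴, x²⁵, x²⁶, x²⁷, x²⁸, x¹², x¹³, x¹¹, x¹⁰, x¹⁴, x¹⁵, x¹⁶, x¹⁷, x¹⁸, x¹⁹} are distinct. Hence |G| = 29.

Answer: 29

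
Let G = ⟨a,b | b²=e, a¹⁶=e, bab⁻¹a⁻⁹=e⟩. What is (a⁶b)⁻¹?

The order of (a⁶b) is 8 (smallest k with (a⁶b)ᵏ = e), so (a⁶b)⁻¹ = (a⁶b)⁷ = a¹⁰b.
Check: (a⁶b) · (a¹⁰b) → (a⁶b) · a¹⁰ = b;   b · b = e, giving e as required.

Answer: a¹⁰b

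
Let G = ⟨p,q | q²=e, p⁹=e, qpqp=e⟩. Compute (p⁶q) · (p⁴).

Compute (p⁶q) · (p⁴) by multiplying left to right and reducing via the relations at each step:
  (p⁶q) · p⁴ = p²q

Answer: p²q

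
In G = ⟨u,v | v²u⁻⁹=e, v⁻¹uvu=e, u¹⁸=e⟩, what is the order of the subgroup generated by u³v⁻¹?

|⟨u³v⁻¹⟩| equals the order of u³v⁻¹. Compute successive powers until reaching e:
  (u³v⁻¹)¹ = u³v⁻¹, (u³v⁻¹)² = u⁹, (u³v⁻¹)³ = u³v, (u³v⁻¹)⁴ = e.
The smallest positive k with (u³v⁻¹)ᵏ = e is 4, so |⟨u³v⁻¹⟩| = 4.

Answer: 4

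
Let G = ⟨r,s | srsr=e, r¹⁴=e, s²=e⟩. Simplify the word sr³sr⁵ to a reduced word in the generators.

Multiply left to right, reducing at each step:
  s · r³ = r¹¹s
  (r¹¹s) · s = r¹¹
  (r¹¹) · r⁵ = r²

Answer: r²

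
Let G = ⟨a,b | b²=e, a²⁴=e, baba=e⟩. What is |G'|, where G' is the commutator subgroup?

G' = [G, G] is generated by all commutators. The generator-pair commutators are: [a, b] = a².
The subgroup they normally generate is {e, a², a⁴, a⁶, a⁸, a¹⁰, a¹², a¹⁴, a¹⁶, a¹⁸, a²⁰, a²²}, of order 12.
Check: |G/G'| = 48/12 = 4 is the order of the abelianisation.

Answer: 12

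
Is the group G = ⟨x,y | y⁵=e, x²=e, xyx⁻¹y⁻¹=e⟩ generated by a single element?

|G| = 10. The element xy has order 10 (its powers give 10 distinct elements), so ⟨xy⟩ = G and G is cyclic.

Answer: Yes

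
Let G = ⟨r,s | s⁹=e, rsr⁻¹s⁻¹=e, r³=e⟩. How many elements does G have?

Enumerate words in the generators, reducing via the relations: the distinct elements are
  {e, r, s, rs, r², s², s³, s⁴, s⁵, s⁶, s⁷, s⁸, rs², rs³, rs⁴, rs⁵, rs⁶, rs⁷, rs⁸, r²s, r²s², r²s³, r²s⁴, r²s⁵, r²s⁶, r²s⁷, r²s⁸}.
No further products give new elements, so |G| = 27.

Answer: 27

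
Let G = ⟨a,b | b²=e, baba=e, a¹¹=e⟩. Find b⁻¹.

The order of b is 2 (smallest k with bᵏ = e), so b⁻¹ = b¹ = b.
Check: b · b → b · b = e, giving e as required.

Answer: b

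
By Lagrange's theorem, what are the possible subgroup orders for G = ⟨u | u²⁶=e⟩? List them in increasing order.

|G| = 26 = 2 · 13. By Lagrange's theorem the order of any subgroup divides 26; the divisors of 26 are 1, 2, 13, 26.

Answer: 1, 2, 13, 26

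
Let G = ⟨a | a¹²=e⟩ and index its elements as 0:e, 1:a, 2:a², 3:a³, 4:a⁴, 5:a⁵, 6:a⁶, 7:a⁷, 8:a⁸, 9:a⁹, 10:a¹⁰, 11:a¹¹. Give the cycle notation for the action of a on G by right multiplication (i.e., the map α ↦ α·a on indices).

(0 1 2 3 4 5 6 7 8 9 10 11)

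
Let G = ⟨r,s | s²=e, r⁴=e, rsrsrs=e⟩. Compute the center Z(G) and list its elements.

An element z ∈ Z(G) iff z commutes with every generator.
For example e is central: e·r = r = r·e; e·s = s = s·e.
Whereas r ∉ Z(G) since r·s = rs ≠ sr = s·r.
Checking each of the 24 elements this way gives Z(G) = {e}, of order 1.

Answer: {e}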